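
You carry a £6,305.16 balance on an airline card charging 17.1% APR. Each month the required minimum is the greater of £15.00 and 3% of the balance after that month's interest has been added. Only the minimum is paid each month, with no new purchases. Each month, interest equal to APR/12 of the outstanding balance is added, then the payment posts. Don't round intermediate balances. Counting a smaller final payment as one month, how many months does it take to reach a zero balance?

201 months

Monthly rate r = 17.1%/12 = 1.425% = 0.01425.
While 3% of the post-interest balance exceeds £15.00, each month B ← (B·(1+r))·(1 − 0.03), i.e. B shrinks by the factor (1+r)·0.97 = 0.98382.
This holds for months 1–157. Entering month 158 the balance is £487.11; 3% of the post-interest balance is now below £15.00, so the flat £15.00 minimum applies from here.
From month 158 a fixed £15.00 at rate r clears £487.11 in 44 more payments. Total: 157 + 44 = 201 months.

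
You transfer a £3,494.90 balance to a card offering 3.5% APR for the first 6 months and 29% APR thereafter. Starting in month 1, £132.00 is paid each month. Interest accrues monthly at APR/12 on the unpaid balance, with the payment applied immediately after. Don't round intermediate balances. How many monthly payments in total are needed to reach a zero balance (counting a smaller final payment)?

Promo months 1–6 at r₀ = 3.5%/12 = 0.00291667; months 7+ at r₁ = 29%/12 = 0.0241667.
After month 6: iterate B ← B·(1+r₀) − £132.00 for 6 months → £2,758.71.
Then at r₁ with £132.00/mo: n₂ = −ln(1 − r₁·B/P)/ln(1+r₁) ≈ 29.45 → 30 more payments.

36 months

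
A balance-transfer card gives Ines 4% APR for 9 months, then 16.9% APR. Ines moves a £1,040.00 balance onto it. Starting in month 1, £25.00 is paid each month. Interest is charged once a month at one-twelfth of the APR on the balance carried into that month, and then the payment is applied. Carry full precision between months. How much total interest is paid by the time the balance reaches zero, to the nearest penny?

Promo months 1–9 at r₀ = 4%/12 = 0.00333333; months 10+ at r₁ = 16.9%/12 = 0.0140833.
After month 9: iterate B ← B·(1+r₀) − £25.00 for 9 months → £843.60.
Then at r₁ with £25.00/mo: n₂ = −ln(1 − r₁·B/P)/ln(1+r₁) ≈ 46.11 → 47 more payments.
Total paid = 55·£25.00 + £2.65 = £1,377.65; interest = £1,377.65 − £1,040.00 = £337.65.

£337.65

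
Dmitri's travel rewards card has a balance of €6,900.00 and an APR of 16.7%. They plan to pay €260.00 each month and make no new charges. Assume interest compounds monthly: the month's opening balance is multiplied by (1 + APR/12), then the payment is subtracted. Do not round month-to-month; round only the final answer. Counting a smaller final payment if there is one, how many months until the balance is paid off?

34 payments

Monthly rate r = 16.7%/12 = 1.39167% = 0.0139167.
Recurrence: B ← B·(1+r) − €260.00.
Month 1: interest €96.02; balance after payment €6,736.02.
Month 2: interest €93.74; balance after payment €6,569.77.
Closed form: n = −ln(1 − rB₀/P)/ln(1+r) = −ln(0.63067)/ln(1.01392) ≈ 33.353, so the balance reaches zero during payment 34.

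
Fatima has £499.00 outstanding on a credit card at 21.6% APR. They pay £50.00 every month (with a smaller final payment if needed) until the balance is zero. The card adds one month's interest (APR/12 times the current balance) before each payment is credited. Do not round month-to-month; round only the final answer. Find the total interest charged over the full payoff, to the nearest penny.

£56.01

Monthly rate r = 21.6%/12 = 1.8% = 0.018.
Payoff takes n = ⌈−ln(1 − rB₀/P)/ln(1+r)⌉ = ⌈11.099⌉ = 12 payments; the last is £5.01.
Total paid = 11·£50.00 + £5.01 = £555.01.
Total interest = total paid − principal = £555.01 − £499.00 = £56.01.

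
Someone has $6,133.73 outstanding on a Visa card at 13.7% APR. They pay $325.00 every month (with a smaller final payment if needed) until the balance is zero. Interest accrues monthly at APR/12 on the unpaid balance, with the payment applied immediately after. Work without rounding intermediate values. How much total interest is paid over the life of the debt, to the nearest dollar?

Monthly rate r = 13.7%/12 = 1.14167% = 0.0114167.
Payoff takes n = ⌈−ln(1 − rB₀/P)/ln(1+r)⌉ = ⌈21.377⌉ = 22 payments; the last is $122.82.
Total paid = 21·$325.00 + $122.82 = $6,947.82.
Total interest = total paid − principal = $6,947.82 − $6,133.73 = $814.09.

$814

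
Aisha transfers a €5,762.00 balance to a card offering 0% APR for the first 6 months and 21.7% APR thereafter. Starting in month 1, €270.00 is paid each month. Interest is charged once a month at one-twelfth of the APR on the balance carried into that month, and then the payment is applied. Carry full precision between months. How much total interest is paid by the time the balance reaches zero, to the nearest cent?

€753.28

Promo months 1–6 at r₀ = 0%/12 = 0; months 7+ at r₁ = 21.7%/12 = 0.0180833.
After month 6 (no interest yet): B = €5,762.00 − 6·€270.00 = €4,142.00.
Then at r₁ with €270.00/mo: n₂ = −ln(1 − r₁·B/P)/ln(1+r₁) ≈ 18.13 → 19 more payments.
Total paid = 24·€270.00 + €35.28 = €6,515.28; interest = €6,515.28 − €5,762.00 = €753.28.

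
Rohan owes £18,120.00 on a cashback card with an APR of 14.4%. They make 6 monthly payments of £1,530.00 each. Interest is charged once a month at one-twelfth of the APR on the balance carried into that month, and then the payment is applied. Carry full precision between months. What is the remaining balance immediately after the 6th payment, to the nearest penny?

£10,004.56

Monthly rate r = 14.4%/12 = 1.2% = 0.012.
Each month: B ← B·(1+r) − £1,530.00.
Month 1: interest £217.44; balance after payment £16,807.44.
Month 2: interest £201.69; balance after payment £15,479.13.
Month 3: interest £185.75; balance after payment £14,134.88.
Month 4: interest £169.62; balance after payment £12,774.50.
Month 5: interest £153.29; balance after payment £11,397.79.
Month 6: interest £136.77; balance after payment £10,004.56.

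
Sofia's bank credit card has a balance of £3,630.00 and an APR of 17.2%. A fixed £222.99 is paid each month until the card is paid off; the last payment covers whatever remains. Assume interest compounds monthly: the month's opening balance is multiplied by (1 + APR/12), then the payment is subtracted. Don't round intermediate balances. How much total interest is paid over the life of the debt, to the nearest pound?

Monthly rate r = 17.2%/12 = 1.43333% = 0.0143333.
Payoff takes n = ⌈−ln(1 − rB₀/P)/ln(1+r)⌉ = ⌈18.670⌉ = 19 payments; the last is £149.65.
Total paid = 18·£222.99 + £149.65 = £4,163.47.
Total interest = total paid − principal = £4,163.47 − £3,630.00 = £533.47.

£533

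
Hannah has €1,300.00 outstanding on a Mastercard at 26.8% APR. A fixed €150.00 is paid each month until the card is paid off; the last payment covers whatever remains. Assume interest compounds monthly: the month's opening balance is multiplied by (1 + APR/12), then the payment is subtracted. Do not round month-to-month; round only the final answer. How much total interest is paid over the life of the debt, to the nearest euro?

€161

Monthly rate r = 26.8%/12 = 2.23333% = 0.0223333.
Payoff takes n = ⌈−ln(1 − rB₀/P)/ln(1+r)⌉ = ⌈9.739⌉ = 10 payments; the last is €111.23.
Total paid = 9·€150.00 + €111.23 = €1,461.23.
Total interest = total paid − principal = €1,461.23 − €1,300.00 = €161.23.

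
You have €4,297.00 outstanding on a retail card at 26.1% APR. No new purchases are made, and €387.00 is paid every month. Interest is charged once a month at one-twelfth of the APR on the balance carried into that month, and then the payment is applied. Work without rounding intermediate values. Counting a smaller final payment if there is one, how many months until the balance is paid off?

Monthly rate r = 26.1%/12 = 2.175% = 0.02175.
Recurrence: B ← B·(1+r) − €387.00.
Month 1: interest €93.46; balance after payment €4,003.46.
Month 2: interest €87.08; balance after payment €3,703.53.
Closed form: n = −ln(1 − rB₀/P)/ln(1+r) = −ln(0.7585)/ln(1.02175) ≈ 12.846, so the balance reaches zero during payment 13.

13 months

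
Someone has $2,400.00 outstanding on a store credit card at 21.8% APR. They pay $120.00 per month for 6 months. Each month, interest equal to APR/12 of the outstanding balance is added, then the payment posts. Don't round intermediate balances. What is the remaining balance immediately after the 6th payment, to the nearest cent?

Monthly rate r = 21.8%/12 = 1.81667% = 0.0181667.
Each month: B ← B·(1+r) − $120.00.
Month 1: interest $43.60; balance after payment $2,323.60.
Month 2: interest $42.21; balance after payment $2,245.81.
Month 3: interest $40.80; balance after payment $2,166.61.
Month 4: interest $39.36; balance after payment $2,085.97.
Month 5: interest $37.90; balance after payment $2,003.87.
Month 6: interest $36.40; balance after payment $1,920.27.

$1,920.27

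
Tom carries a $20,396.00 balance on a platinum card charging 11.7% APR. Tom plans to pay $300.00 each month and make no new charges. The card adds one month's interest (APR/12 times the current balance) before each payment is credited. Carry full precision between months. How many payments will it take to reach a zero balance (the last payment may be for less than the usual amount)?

Monthly rate r = 11.7%/12 = 0.975% = 0.00975.
Recurrence: B ← B·(1+r) − $300.00.
Month 1: interest $198.86; balance after payment $20,294.86.
Month 2: interest $197.87; balance after payment $20,192.74.
Closed form: n = −ln(1 − rB₀/P)/ln(1+r) = −ln(0.33713)/ln(1.00975) ≈ 112.059, so the balance reaches zero during payment 113.

113 months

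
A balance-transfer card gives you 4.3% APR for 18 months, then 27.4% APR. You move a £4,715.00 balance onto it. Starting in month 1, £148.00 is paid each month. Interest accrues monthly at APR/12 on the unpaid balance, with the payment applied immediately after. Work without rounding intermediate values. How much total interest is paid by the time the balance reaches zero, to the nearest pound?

Promo months 1–18 at r₀ = 4.3%/12 = 0.00358333; months 19+ at r₁ = 27.4%/12 = 0.0228333.
After month 18: iterate B ← B·(1+r₀) − £148.00 for 18 months → £2,281.85.
Then at r₁ with £148.00/mo: n₂ = −ln(1 − r₁·B/P)/ln(1+r₁) ≈ 19.22 → 20 more payments.
Total paid = 37·£148.00 + £32.90 = £5,508.90; interest = £5,508.90 − £4,715.00 = £793.90.

£794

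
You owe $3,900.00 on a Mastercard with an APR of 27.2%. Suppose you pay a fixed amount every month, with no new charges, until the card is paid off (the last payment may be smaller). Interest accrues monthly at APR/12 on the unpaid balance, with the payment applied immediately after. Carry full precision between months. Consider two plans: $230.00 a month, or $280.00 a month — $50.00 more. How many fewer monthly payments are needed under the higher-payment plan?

5 fewer payments

Monthly rate r = 27.2%/12 = 2.26667% = 0.0226667.
At $230.00/mo: n = ⌈−ln(1 − rB₀/P)/ln(1+r)⌉ = 22 payments (last $148.23); total interest = total paid − $3,900.00 = $1,078.23.
At $280.00/mo: 17 payments (last $259.58); total interest $839.58.
Payments saved = 22 − 17 = 5.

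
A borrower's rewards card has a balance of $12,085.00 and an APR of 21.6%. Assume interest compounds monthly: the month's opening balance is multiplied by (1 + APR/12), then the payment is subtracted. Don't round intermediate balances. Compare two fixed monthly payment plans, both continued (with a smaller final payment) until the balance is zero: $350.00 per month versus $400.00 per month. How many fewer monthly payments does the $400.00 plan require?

Monthly rate r = 21.6%/12 = 1.8% = 0.018.
At $350.00/mo: n = ⌈−ln(1 − rB₀/P)/ln(1+r)⌉ = 55 payments (last $162.07); total interest = total paid − $12,085.00 = $6,977.07.
At $400.00/mo: 44 payments (last $398.27); total interest $5,513.27.
Payments saved = 55 − 44 = 11.

11 fewer payments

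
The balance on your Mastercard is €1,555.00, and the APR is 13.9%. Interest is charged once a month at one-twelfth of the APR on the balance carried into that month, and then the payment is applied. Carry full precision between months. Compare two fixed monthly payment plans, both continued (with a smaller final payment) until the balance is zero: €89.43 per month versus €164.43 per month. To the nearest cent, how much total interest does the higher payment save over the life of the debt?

Monthly rate r = 13.9%/12 = 1.15833% = 0.0115833.
At €89.43/mo: n = ⌈−ln(1 − rB₀/P)/ln(1+r)⌉ = 20 payments (last €47.41); total interest = total paid − €1,555.00 = €191.58.
At €164.43/mo: 11 payments (last €12.23); total interest €101.53.
Interest saved = €191.58 − €101.53 = €90.05.

€90.05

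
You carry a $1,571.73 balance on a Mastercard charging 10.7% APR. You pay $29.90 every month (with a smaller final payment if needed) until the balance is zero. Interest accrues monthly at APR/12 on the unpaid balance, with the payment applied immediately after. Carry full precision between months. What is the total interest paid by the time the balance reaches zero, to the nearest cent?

$558.54

Monthly rate r = 10.7%/12 = 0.891667% = 0.00891667.
Payoff takes n = ⌈−ln(1 − rB₀/P)/ln(1+r)⌉ = ⌈71.246⌉ = 72 payments; the last is $7.37.
Total paid = 71·$29.90 + $7.37 = $2,130.27.
Total interest = total paid − principal = $2,130.27 − $1,571.73 = $558.54.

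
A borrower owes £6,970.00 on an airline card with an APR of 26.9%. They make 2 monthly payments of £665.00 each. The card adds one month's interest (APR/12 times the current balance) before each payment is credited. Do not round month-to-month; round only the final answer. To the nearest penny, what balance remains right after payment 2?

Monthly rate r = 26.9%/12 = 2.24167% = 0.0224167.
Each month: B ← B·(1+r) − £665.00.
Month 1: interest £156.24; balance after payment £6,461.24.
Month 2: interest £144.84; balance after payment £5,941.08.

£5,941.08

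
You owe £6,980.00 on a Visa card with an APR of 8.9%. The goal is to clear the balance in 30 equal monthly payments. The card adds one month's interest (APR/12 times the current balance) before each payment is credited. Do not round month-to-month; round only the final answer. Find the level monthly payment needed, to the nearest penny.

Monthly rate r = 8.9%/12 = 0.741667% = 0.00741667.
Level-payment amortization: P = B₀·r / (1 − (1+r)^(−n)) = 6980.00·0.00741667 / (1 − 1.00742^(−30)).
Denominator 1 − (1+r)^(−30) = 0.198827463.
P = 51.7683 / 0.198827463 ≈ 260.37.

£260.37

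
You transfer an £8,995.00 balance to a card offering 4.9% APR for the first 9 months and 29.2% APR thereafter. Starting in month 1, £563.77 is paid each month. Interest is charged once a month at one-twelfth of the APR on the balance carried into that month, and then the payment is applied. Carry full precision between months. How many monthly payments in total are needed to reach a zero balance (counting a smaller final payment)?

Promo months 1–9 at r₀ = 4.9%/12 = 0.00408333; months 10+ at r₁ = 29.2%/12 = 0.0243333.
After month 9: iterate B ← B·(1+r₀) − £563.77 for 9 months → £4,173.42.
Then at r₁ with £563.77/mo: n₂ = −ln(1 − r₁·B/P)/ln(1+r₁) ≈ 8.26 → 9 more payments.

18 payments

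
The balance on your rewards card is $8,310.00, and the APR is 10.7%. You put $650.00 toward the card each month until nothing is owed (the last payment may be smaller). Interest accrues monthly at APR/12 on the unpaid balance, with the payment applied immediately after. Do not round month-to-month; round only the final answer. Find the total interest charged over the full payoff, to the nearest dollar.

$553

Monthly rate r = 10.7%/12 = 0.891667% = 0.00891667.
Payoff takes n = ⌈−ln(1 − rB₀/P)/ln(1+r)⌉ = ⌈13.634⌉ = 14 payments; the last is $412.99.
Total paid = 13·$650.00 + $412.99 = $8,862.99.
Total interest = total paid − principal = $8,862.99 − $8,310.00 = $552.99.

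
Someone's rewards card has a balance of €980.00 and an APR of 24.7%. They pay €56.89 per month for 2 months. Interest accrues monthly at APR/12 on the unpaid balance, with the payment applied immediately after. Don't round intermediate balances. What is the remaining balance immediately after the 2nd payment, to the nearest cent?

€905.81

Monthly rate r = 24.7%/12 = 2.05833% = 0.0205833.
Each month: B ← B·(1+r) − €56.89.
Month 1: interest €20.17; balance after payment €943.28.
Month 2: interest €19.42; balance after payment €905.81.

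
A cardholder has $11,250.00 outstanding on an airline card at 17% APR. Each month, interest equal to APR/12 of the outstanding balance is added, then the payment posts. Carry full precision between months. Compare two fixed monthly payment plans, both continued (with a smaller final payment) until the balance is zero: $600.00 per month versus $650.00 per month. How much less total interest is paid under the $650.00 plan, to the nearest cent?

$170.90

Monthly rate r = 17%/12 = 1.41667% = 0.0141667.
At $600.00/mo: n = ⌈−ln(1 − rB₀/P)/ln(1+r)⌉ = 22 payments (last $568.47); total interest = total paid − $11,250.00 = $1,918.47.
At $650.00/mo: 20 payments (last $647.57); total interest $1,747.57.
Interest saved = $1,918.47 − $1,747.57 = $170.90.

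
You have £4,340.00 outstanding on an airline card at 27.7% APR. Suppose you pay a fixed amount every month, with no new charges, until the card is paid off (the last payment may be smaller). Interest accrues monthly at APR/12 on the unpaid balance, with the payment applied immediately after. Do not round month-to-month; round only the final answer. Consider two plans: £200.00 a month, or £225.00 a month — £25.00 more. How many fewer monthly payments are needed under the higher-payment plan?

Monthly rate r = 27.7%/12 = 2.30833% = 0.0230833.
At £200.00/mo: n = ⌈−ln(1 − rB₀/P)/ln(1+r)⌉ = 31 payments (last £91.16); total interest = total paid − £4,340.00 = £1,751.16.
At £225.00/mo: 26 payments (last £184.92); total interest £1,469.92.
Payments saved = 31 − 26 = 5.

5 fewer payments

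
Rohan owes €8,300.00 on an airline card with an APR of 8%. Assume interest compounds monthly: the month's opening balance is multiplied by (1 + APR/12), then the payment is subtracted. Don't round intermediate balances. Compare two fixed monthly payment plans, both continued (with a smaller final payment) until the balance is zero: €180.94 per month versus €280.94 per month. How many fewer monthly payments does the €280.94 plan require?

21 fewer payments

Monthly rate r = 8%/12 = 0.666667% = 0.00666667.
At €180.94/mo: n = ⌈−ln(1 − rB₀/P)/ln(1+r)⌉ = 55 payments (last €169.00); total interest = total paid − €8,300.00 = €1,639.76.
At €280.94/mo: 34 payments (last €3.31); total interest €974.33.
Payments saved = 55 − 34 = 21.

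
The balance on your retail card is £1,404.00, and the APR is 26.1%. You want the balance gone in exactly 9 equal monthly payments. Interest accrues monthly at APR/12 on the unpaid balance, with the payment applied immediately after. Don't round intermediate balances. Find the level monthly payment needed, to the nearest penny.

Monthly rate r = 26.1%/12 = 2.175% = 0.02175.
Level-payment amortization: P = B₀·r / (1 − (1+r)^(−n)) = 1404.00·0.02175 / (1 − 1.02175^(−9)).
Denominator 1 − (1+r)^(−9) = 0.176055076.
P = 30.537 / 0.176055076 ≈ 173.45.

£173.45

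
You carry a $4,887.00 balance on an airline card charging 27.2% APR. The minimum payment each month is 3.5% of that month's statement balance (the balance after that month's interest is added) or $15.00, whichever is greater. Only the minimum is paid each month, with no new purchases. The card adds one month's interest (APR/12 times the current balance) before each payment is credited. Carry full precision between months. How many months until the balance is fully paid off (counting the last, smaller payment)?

231 months

Monthly rate r = 27.2%/12 = 2.26667% = 0.0226667.
While 3.5% of the post-interest balance exceeds $15.00, each month B ← (B·(1+r))·(1 − 0.035), i.e. B shrinks by the factor (1+r)·0.965 = 0.98687.
This holds for months 1–186. Entering month 187 the balance is $418.47; 3.5% of the post-interest balance is now below $15.00, so the flat $15.00 minimum applies from here.
From month 187 a fixed $15.00 at rate r clears $418.47 in 45 more payments. Total: 186 + 45 = 231 months.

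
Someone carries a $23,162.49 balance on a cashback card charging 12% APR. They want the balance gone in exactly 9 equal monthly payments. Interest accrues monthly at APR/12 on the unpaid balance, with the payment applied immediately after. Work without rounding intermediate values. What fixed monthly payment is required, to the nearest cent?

Monthly rate r = 12%/12 = 1% = 0.01.
Level-payment amortization: P = B₀·r / (1 − (1+r)^(−n)) = 23162.49·0.01 / (1 − 1.01^(−9)).
Denominator 1 − (1+r)^(−9) = 0.0856601758.
P = 231.625 / 0.0856601758 ≈ 2704.00.

$2,704.00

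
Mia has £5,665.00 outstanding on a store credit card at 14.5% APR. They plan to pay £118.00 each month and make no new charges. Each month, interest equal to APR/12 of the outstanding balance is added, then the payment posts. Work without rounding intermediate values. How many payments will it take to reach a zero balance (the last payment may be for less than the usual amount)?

73 months

Monthly rate r = 14.5%/12 = 1.20833% = 0.0120833.
Recurrence: B ← B·(1+r) − £118.00.
Month 1: interest £68.45; balance after payment £5,615.45.
Month 2: interest £67.85; balance after payment £5,565.31.
Closed form: n = −ln(1 − rB₀/P)/ln(1+r) = −ln(0.4199)/ln(1.01208) ≈ 72.246, so the balance reaches zero during payment 73.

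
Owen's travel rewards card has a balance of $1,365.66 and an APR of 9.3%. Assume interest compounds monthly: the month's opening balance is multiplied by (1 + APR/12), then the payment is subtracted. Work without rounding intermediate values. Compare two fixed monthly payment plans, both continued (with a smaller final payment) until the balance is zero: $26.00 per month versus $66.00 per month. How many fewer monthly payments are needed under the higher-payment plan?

45 fewer payments

Monthly rate r = 9.3%/12 = 0.775% = 0.00775.
At $26.00/mo: n = ⌈−ln(1 − rB₀/P)/ln(1+r)⌉ = 68 payments (last $18.32); total interest = total paid − $1,365.66 = $394.66.
At $66.00/mo: 23 payments (last $42.30); total interest $128.64.
Payments saved = 68 − 23 = 45.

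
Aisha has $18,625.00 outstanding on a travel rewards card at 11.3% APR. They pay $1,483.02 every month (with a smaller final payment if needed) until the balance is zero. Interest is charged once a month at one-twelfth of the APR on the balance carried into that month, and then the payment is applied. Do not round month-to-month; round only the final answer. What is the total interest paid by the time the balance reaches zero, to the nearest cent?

Monthly rate r = 11.3%/12 = 0.941667% = 0.00941667.
Payoff takes n = ⌈−ln(1 − rB₀/P)/ln(1+r)⌉ = ⌈13.429⌉ = 14 payments; the last is $637.28.
Total paid = 13·$1,483.02 + $637.28 = $19,916.54.
Total interest = total paid − principal = $19,916.54 − $18,625.00 = $1,291.54.

$1,291.54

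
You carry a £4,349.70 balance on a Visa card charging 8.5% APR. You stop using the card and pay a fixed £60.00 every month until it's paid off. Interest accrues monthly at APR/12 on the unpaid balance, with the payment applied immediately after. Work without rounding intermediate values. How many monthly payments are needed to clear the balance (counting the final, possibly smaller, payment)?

Monthly rate r = 8.5%/12 = 0.708333% = 0.00708333.
Recurrence: B ← B·(1+r) − £60.00.
Month 1: interest £30.81; balance after payment £4,320.51.
Month 2: interest £30.60; balance after payment £4,291.11.
Closed form: n = −ln(1 − rB₀/P)/ln(1+r) = −ln(0.48649)/ln(1.00708) ≈ 102.082, so the balance reaches zero during payment 103.

103 payments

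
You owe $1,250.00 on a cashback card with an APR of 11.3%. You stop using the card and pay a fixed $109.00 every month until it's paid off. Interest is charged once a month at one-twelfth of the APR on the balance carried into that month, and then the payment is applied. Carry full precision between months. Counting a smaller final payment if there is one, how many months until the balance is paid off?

Monthly rate r = 11.3%/12 = 0.941667% = 0.00941667.
Recurrence: B ← B·(1+r) − $109.00.
Month 1: interest $11.77; balance after payment $1,152.77.
Month 2: interest $10.86; balance after payment $1,054.63.
Closed form: n = −ln(1 − rB₀/P)/ln(1+r) = −ln(0.89201)/ln(1.00942) ≈ 12.193, so the balance reaches zero during payment 13.

13 payments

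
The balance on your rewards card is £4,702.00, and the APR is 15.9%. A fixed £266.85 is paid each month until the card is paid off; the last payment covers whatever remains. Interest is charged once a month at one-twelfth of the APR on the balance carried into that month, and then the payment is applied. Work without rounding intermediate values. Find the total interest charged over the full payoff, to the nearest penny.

£688.43

Monthly rate r = 15.9%/12 = 1.325% = 0.01325.
Payoff takes n = ⌈−ln(1 − rB₀/P)/ln(1+r)⌉ = ⌈20.199⌉ = 21 payments; the last is £53.43.
Total paid = 20·£266.85 + £53.43 = £5,390.43.
Total interest = total paid − principal = £5,390.43 − £4,702.00 = £688.43.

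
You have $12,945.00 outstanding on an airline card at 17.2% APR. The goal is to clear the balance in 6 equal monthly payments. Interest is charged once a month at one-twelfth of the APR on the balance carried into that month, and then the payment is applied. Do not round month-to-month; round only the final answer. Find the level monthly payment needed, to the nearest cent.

Monthly rate r = 17.2%/12 = 1.43333% = 0.0143333.
Level-payment amortization: P = B₀·r / (1 − (1+r)^(−n)) = 12945.00·0.0143333 / (1 − 1.01433^(−6)).
Denominator 1 − (1+r)^(−6) = 0.0818454005.
P = 185.545 / 0.0818454005 ≈ 2267.02.

$2,267.02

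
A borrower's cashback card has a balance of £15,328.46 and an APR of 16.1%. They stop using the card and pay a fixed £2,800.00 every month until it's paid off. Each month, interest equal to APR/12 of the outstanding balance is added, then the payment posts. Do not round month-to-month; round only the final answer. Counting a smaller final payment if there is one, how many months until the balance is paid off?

6 payments

Monthly rate r = 16.1%/12 = 1.34167% = 0.0134167.
Recurrence: B ← B·(1+r) − £2,800.00.
Month 1: interest £205.66; balance after payment £12,734.12.
Month 2: interest £170.85; balance after payment £10,104.97.
Month 3: interest £135.57; balance after payment £7,440.54.
Month 4: interest £99.83; balance after payment £4,740.37.
Month 5: interest £63.60; balance after payment £2,003.97.
Month 6: interest £26.89; balance after payment £0.00.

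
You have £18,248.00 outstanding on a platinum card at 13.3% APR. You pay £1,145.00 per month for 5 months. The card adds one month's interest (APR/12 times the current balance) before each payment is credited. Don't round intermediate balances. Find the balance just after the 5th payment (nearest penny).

£13,428.59

Monthly rate r = 13.3%/12 = 1.10833% = 0.0110833.
Each month: B ← B·(1+r) − £1,145.00.
Month 1: interest £202.25; balance after payment £17,305.25.
Month 2: interest £191.80; balance after payment £16,352.05.
Month 3: interest £181.24; balance after payment £15,388.28.
Month 4: interest £170.55; balance after payment £14,413.84.
Month 5: interest £159.75; balance after payment £13,428.59.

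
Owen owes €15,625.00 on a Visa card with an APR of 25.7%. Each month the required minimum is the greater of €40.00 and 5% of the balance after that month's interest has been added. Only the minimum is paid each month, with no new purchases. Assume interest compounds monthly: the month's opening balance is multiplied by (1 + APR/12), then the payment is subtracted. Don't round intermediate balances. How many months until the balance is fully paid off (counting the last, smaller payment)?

126 months

Monthly rate r = 25.7%/12 = 2.14167% = 0.0214167.
While 5% of the post-interest balance exceeds €40.00, each month B ← (B·(1+r))·(1 − 0.05), i.e. B shrinks by the factor (1+r)·0.95 = 0.97035.
This holds for months 1–100. Entering month 101 the balance is €769.97; 5% of the post-interest balance is now below €40.00, so the flat €40.00 minimum applies from here.
From month 101 a fixed €40.00 at rate r clears €769.97 in 26 more payments. Total: 100 + 26 = 126 months.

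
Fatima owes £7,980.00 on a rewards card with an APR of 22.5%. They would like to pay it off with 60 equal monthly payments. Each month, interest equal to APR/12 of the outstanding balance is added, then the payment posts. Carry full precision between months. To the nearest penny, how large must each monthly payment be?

£222.67

Monthly rate r = 22.5%/12 = 1.875% = 0.01875.
Level-payment amortization: P = B₀·r / (1 − (1+r)^(−n)) = 7980.00·0.01875 / (1 − 1.01875^(−60)).
Denominator 1 − (1+r)^(−60) = 0.671947996.
P = 149.625 / 0.671947996 ≈ 222.67.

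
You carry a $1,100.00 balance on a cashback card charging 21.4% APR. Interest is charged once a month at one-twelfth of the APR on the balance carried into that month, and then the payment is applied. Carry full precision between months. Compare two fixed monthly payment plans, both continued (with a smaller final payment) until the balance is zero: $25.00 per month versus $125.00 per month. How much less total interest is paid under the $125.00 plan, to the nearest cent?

Monthly rate r = 21.4%/12 = 1.78333% = 0.0178333.
At $25.00/mo: n = ⌈−ln(1 − rB₀/P)/ln(1+r)⌉ = 87 payments (last $21.83); total interest = total paid − $1,100.00 = $1,071.83.
At $125.00/mo: 10 payments (last $82.45); total interest $107.45.
Interest saved = $1,071.83 − $107.45 = $964.38.

$964.38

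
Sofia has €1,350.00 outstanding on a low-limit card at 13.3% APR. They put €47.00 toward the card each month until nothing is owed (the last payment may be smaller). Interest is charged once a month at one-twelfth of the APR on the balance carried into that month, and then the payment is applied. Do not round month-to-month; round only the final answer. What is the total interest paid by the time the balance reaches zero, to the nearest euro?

€284

Monthly rate r = 13.3%/12 = 1.10833% = 0.0110833.
Payoff takes n = ⌈−ln(1 − rB₀/P)/ln(1+r)⌉ = ⌈34.769⌉ = 35 payments; the last is €36.21.
Total paid = 34·€47.00 + €36.21 = €1,634.21.
Total interest = total paid − principal = €1,634.21 − €1,350.00 = €284.21.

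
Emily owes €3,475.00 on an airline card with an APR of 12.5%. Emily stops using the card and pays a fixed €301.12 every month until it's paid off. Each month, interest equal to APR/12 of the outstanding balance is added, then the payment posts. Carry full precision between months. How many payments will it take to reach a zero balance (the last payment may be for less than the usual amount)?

13 payments

Monthly rate r = 12.5%/12 = 1.04167% = 0.0104167.
Recurrence: B ← B·(1+r) − €301.12.
Month 1: interest €36.20; balance after payment €3,210.08.
Month 2: interest €33.44; balance after payment €2,942.40.
Closed form: n = −ln(1 − rB₀/P)/ln(1+r) = −ln(0.87979)/ln(1.01042) ≈ 12.359, so the balance reaches zero during payment 13.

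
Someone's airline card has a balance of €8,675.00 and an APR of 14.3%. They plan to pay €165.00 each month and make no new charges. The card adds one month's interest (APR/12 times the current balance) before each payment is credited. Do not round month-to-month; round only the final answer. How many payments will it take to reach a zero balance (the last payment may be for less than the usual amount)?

84 payments

Monthly rate r = 14.3%/12 = 1.19167% = 0.0119167.
Recurrence: B ← B·(1+r) − €165.00.
Month 1: interest €103.38; balance after payment €8,613.38.
Month 2: interest €102.64; balance after payment €8,551.02.
Closed form: n = −ln(1 − rB₀/P)/ln(1+r) = −ln(0.37347)/ln(1.01192) ≈ 83.141, so the balance reaches zero during payment 84.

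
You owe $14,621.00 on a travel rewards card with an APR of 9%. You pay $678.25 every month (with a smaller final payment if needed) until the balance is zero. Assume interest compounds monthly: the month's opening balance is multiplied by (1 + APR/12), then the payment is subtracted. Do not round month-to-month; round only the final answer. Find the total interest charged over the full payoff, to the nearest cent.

Monthly rate r = 9%/12 = 0.75% = 0.0075.
Payoff takes n = ⌈−ln(1 − rB₀/P)/ln(1+r)⌉ = ⌈23.602⌉ = 24 payments; the last is $408.68.
Total paid = 23·$678.25 + $408.68 = $16,008.43.
Total interest = total paid − principal = $16,008.43 − $14,621.00 = $1,387.43.

$1,387.43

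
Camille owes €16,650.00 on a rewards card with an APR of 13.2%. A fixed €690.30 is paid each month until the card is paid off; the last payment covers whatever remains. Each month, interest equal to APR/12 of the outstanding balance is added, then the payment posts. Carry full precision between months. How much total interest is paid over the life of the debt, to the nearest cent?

€2,805.24

Monthly rate r = 13.2%/12 = 1.1% = 0.011.
Payoff takes n = ⌈−ln(1 − rB₀/P)/ln(1+r)⌉ = ⌈28.183⌉ = 29 payments; the last is €126.84.
Total paid = 28·€690.30 + €126.84 = €19,455.24.
Total interest = total paid − principal = €19,455.24 − €16,650.00 = €2,805.24.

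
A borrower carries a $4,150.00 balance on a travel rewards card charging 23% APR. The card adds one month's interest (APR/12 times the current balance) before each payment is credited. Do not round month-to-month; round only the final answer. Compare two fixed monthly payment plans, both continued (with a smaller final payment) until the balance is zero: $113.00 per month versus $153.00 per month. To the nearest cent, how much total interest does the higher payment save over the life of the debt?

Monthly rate r = 23%/12 = 1.91667% = 0.0191667.
At $113.00/mo: n = ⌈−ln(1 − rB₀/P)/ln(1+r)⌉ = 65 payments (last $12.17); total interest = total paid − $4,150.00 = $3,094.17.
At $153.00/mo: 39 payments (last $99.28); total interest $1,763.28.
Interest saved = $3,094.17 − $1,763.28 = $1,330.89.

$1,330.89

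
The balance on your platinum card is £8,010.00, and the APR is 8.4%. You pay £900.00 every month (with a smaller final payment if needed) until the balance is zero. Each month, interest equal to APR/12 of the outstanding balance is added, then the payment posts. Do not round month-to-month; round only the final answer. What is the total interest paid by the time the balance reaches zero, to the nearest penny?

£289.84

Monthly rate r = 8.4%/12 = 0.7% = 0.007.
Payoff takes n = ⌈−ln(1 − rB₀/P)/ln(1+r)⌉ = ⌈9.221⌉ = 10 payments; the last is £199.84.
Total paid = 9·£900.00 + £199.84 = £8,299.84.
Total interest = total paid − principal = £8,299.84 − £8,010.00 = £289.84.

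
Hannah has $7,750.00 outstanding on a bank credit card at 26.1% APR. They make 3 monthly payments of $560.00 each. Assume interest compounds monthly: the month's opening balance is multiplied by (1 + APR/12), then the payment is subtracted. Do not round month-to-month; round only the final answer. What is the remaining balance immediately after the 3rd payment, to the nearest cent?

Monthly rate r = 26.1%/12 = 2.175% = 0.02175.
Each month: B ← B·(1+r) − $560.00.
Month 1: interest $168.56; balance after payment $7,358.56.
Month 2: interest $160.05; balance after payment $6,958.61.
Month 3: interest $151.35; balance after payment $6,549.96.

$6,549.96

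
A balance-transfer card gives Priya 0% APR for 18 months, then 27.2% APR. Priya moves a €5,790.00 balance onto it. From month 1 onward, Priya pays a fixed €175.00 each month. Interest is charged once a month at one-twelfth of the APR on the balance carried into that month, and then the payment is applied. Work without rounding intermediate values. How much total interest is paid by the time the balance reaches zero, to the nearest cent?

€627.70

Promo months 1–18 at r₀ = 0%/12 = 0; months 19+ at r₁ = 27.2%/12 = 0.0226667.
After month 18 (no interest yet): B = €5,790.00 − 18·€175.00 = €2,640.00.
Then at r₁ with €175.00/mo: n₂ = −ln(1 − r₁·B/P)/ln(1+r₁) ≈ 18.67 → 19 more payments.
Total paid = 36·€175.00 + €117.70 = €6,417.70; interest = €6,417.70 − €5,790.00 = €627.70.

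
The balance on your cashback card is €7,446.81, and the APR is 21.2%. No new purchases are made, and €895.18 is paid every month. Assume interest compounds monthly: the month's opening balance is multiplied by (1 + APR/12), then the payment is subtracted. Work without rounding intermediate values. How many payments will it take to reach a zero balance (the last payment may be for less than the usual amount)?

Monthly rate r = 21.2%/12 = 1.76667% = 0.0176667.
Recurrence: B ← B·(1+r) − €895.18.
Month 1: interest €131.56; balance after payment €6,683.19.
Month 2: interest €118.07; balance after payment €5,906.08.
Closed form: n = −ln(1 − rB₀/P)/ln(1+r) = −ln(0.85303)/ln(1.01767) ≈ 9.077, so the balance reaches zero during payment 10.

10 payments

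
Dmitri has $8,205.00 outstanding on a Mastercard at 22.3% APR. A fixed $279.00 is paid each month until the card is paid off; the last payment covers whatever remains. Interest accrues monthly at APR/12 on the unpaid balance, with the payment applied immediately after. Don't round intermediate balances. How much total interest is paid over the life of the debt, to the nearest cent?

Monthly rate r = 22.3%/12 = 1.85833% = 0.0185833.
Payoff takes n = ⌈−ln(1 − rB₀/P)/ln(1+r)⌉ = ⌈42.947⌉ = 43 payments; the last is $264.47.
Total paid = 42·$279.00 + $264.47 = $11,982.47.
Total interest = total paid − principal = $11,982.47 − $8,205.00 = $3,777.47.

$3,777.47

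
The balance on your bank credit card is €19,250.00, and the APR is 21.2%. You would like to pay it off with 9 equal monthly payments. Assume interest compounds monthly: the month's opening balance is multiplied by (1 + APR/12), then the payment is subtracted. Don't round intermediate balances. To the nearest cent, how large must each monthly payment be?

Monthly rate r = 21.2%/12 = 1.76667% = 0.0176667.
Level-payment amortization: P = B₀·r / (1 − (1+r)^(−n)) = 19250.00·0.0176667 / (1 − 1.01767^(−9)).
Denominator 1 − (1+r)^(−9) = 0.145818711.
P = 340.083 / 0.145818711 ≈ 2332.23.

€2,332.23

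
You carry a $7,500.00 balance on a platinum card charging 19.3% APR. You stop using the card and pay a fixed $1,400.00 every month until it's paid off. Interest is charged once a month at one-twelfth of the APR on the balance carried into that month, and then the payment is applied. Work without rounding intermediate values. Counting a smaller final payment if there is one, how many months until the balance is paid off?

Monthly rate r = 19.3%/12 = 1.60833% = 0.0160833.
Recurrence: B ← B·(1+r) − $1,400.00.
Month 1: interest $120.63; balance after payment $6,220.62.
Month 2: interest $100.05; balance after payment $4,920.67.
Month 3: interest $79.14; balance after payment $3,599.81.
Month 4: interest $57.90; balance after payment $2,257.71.
Month 5: interest $36.31; balance after payment $894.02.
Month 6: interest $14.38; balance after payment $0.00.

6 months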